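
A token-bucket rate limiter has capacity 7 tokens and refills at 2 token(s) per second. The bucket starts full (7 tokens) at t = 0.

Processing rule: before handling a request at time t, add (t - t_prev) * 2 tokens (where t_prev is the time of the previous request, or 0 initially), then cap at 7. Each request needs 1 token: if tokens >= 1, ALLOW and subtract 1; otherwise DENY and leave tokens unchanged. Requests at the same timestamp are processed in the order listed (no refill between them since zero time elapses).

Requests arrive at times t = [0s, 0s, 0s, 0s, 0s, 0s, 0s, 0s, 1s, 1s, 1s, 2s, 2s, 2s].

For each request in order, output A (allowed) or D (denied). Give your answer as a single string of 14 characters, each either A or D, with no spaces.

Answer: AAAAAAADAADAAD

Derivation:
Simulating step by step:
  req#1 t=0s: ALLOW
  req#2 t=0s: ALLOW
  req#3 t=0s: ALLOW
  req#4 t=0s: ALLOW
  req#5 t=0s: ALLOW
  req#6 t=0s: ALLOW
  req#7 t=0s: ALLOW
  req#8 t=0s: DENY
  req#9 t=1s: ALLOW
  req#10 t=1s: ALLOW
  req#11 t=1s: DENY
  req#12 t=2s: ALLOW
  req#13 t=2s: ALLOW
  req#14 t=2s: DENY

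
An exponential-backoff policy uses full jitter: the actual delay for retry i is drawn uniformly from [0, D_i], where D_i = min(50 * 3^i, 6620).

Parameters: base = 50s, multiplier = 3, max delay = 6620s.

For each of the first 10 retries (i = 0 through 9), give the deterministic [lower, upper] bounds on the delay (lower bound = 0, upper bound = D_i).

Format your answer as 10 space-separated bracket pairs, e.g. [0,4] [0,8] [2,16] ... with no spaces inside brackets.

Answer: [0,50] [0,150] [0,450] [0,1350] [0,4050] [0,6620] [0,6620] [0,6620] [0,6620] [0,6620]

Derivation:
Computing bounds per retry:
  i=0: D_i=min(50*3^0,6620)=50, bounds=[0,50]
  i=1: D_i=min(50*3^1,6620)=150, bounds=[0,150]
  i=2: D_i=min(50*3^2,6620)=450, bounds=[0,450]
  i=3: D_i=min(50*3^3,6620)=1350, bounds=[0,1350]
  i=4: D_i=min(50*3^4,6620)=4050, bounds=[0,4050]
  i=5: D_i=min(50*3^5,6620)=6620, bounds=[0,6620]
  i=6: D_i=min(50*3^6,6620)=6620, bounds=[0,6620]
  i=7: D_i=min(50*3^7,6620)=6620, bounds=[0,6620]
  i=8: D_i=min(50*3^8,6620)=6620, bounds=[0,6620]
  i=9: D_i=min(50*3^9,6620)=6620, bounds=[0,6620]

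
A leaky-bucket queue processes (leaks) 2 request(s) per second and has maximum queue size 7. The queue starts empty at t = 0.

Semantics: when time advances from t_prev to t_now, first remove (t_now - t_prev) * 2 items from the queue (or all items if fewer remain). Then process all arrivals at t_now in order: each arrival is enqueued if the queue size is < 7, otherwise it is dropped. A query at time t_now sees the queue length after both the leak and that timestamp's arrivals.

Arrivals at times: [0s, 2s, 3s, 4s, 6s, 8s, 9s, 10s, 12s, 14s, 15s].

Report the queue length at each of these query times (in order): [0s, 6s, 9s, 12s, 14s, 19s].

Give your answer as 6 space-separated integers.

Queue lengths at query times:
  query t=0s: backlog = 1
  query t=6s: backlog = 1
  query t=9s: backlog = 1
  query t=12s: backlog = 1
  query t=14s: backlog = 1
  query t=19s: backlog = 0

Answer: 1 1 1 1 1 0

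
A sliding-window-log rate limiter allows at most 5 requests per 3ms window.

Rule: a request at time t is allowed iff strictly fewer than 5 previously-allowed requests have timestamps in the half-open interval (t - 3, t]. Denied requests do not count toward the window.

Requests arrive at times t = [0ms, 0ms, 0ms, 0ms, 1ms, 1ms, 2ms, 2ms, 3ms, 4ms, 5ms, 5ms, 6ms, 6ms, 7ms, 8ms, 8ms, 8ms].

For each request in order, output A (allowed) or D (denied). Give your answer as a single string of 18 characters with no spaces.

Tracking allowed requests in the window:
  req#1 t=0ms: ALLOW
  req#2 t=0ms: ALLOW
  req#3 t=0ms: ALLOW
  req#4 t=0ms: ALLOW
  req#5 t=1ms: ALLOW
  req#6 t=1ms: DENY
  req#7 t=2ms: DENY
  req#8 t=2ms: DENY
  req#9 t=3ms: ALLOW
  req#10 t=4ms: ALLOW
  req#11 t=5ms: ALLOW
  req#12 t=5ms: ALLOW
  req#13 t=6ms: ALLOW
  req#14 t=6ms: ALLOW
  req#15 t=7ms: ALLOW
  req#16 t=8ms: ALLOW
  req#17 t=8ms: ALLOW
  req#18 t=8ms: DENY

Answer: AAAAADDDAAAAAAAAAD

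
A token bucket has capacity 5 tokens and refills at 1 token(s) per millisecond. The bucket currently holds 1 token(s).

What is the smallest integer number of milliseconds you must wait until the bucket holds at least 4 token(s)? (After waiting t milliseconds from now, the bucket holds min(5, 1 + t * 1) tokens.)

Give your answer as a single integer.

Need 1 + t * 1 >= 4, so t >= 3/1.
Smallest integer t = ceil(3/1) = 3.

Answer: 3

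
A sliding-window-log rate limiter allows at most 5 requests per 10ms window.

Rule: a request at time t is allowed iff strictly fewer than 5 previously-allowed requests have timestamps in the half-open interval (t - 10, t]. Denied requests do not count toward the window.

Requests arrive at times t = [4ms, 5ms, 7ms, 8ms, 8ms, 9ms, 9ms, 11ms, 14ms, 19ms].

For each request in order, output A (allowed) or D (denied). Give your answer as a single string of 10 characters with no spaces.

Tracking allowed requests in the window:
  req#1 t=4ms: ALLOW
  req#2 t=5ms: ALLOW
  req#3 t=7ms: ALLOW
  req#4 t=8ms: ALLOW
  req#5 t=8ms: ALLOW
  req#6 t=9ms: DENY
  req#7 t=9ms: DENY
  req#8 t=11ms: DENY
  req#9 t=14ms: ALLOW
  req#10 t=19ms: ALLOW

Answer: AAAAADDDAA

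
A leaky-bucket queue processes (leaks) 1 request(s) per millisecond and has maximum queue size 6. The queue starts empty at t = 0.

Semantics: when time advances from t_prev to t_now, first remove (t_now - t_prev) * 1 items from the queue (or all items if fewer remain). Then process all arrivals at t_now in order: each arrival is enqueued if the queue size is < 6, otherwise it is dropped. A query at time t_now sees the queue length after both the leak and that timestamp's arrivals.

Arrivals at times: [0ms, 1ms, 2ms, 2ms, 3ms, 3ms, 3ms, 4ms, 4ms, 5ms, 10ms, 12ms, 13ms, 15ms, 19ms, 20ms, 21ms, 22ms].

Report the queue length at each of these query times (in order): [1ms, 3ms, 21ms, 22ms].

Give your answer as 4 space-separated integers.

Answer: 1 4 1 1

Derivation:
Queue lengths at query times:
  query t=1ms: backlog = 1
  query t=3ms: backlog = 4
  query t=21ms: backlog = 1
  query t=22ms: backlog = 1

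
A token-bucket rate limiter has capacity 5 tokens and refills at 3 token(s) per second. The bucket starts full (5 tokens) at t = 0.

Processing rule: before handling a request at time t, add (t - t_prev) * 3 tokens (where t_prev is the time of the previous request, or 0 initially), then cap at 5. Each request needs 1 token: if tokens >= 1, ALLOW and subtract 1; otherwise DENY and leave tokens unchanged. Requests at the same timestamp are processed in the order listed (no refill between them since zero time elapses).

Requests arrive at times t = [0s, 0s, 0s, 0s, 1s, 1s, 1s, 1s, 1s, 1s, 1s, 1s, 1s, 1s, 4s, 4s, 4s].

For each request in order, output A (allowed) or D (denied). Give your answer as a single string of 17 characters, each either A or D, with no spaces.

Answer: AAAAAAAADDDDDDAAA

Derivation:
Simulating step by step:
  req#1 t=0s: ALLOW
  req#2 t=0s: ALLOW
  req#3 t=0s: ALLOW
  req#4 t=0s: ALLOW
  req#5 t=1s: ALLOW
  req#6 t=1s: ALLOW
  req#7 t=1s: ALLOW
  req#8 t=1s: ALLOW
  req#9 t=1s: DENY
  req#10 t=1s: DENY
  req#11 t=1s: DENY
  req#12 t=1s: DENY
  req#13 t=1s: DENY
  req#14 t=1s: DENY
  req#15 t=4s: ALLOW
  req#16 t=4s: ALLOW
  req#17 t=4s: ALLOW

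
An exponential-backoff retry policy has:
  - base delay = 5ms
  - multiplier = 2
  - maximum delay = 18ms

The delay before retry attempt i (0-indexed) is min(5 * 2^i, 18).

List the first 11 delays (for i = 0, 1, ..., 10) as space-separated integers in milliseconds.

Computing each delay:
  i=0: min(5*2^0, 18) = 5
  i=1: min(5*2^1, 18) = 10
  i=2: min(5*2^2, 18) = 18
  i=3: min(5*2^3, 18) = 18
  i=4: min(5*2^4, 18) = 18
  i=5: min(5*2^5, 18) = 18
  i=6: min(5*2^6, 18) = 18
  i=7: min(5*2^7, 18) = 18
  i=8: min(5*2^8, 18) = 18
  i=9: min(5*2^9, 18) = 18
  i=10: min(5*2^10, 18) = 18

Answer: 5 10 18 18 18 18 18 18 18 18 18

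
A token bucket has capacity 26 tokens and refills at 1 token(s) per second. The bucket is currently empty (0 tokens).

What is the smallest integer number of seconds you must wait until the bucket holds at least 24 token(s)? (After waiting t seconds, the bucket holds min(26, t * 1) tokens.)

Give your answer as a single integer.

Need t * 1 >= 24, so t >= 24/1.
Smallest integer t = ceil(24/1) = 24.

Answer: 24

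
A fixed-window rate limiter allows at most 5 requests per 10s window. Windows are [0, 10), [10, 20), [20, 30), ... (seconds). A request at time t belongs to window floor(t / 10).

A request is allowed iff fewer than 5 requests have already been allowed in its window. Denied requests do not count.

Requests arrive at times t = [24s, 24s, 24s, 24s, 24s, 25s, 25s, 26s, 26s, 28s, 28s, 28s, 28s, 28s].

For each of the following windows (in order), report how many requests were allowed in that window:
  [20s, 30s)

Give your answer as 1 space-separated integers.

Answer: 5

Derivation:
Processing requests:
  req#1 t=24s (window 2): ALLOW
  req#2 t=24s (window 2): ALLOW
  req#3 t=24s (window 2): ALLOW
  req#4 t=24s (window 2): ALLOW
  req#5 t=24s (window 2): ALLOW
  req#6 t=25s (window 2): DENY
  req#7 t=25s (window 2): DENY
  req#8 t=26s (window 2): DENY
  req#9 t=26s (window 2): DENY
  req#10 t=28s (window 2): DENY
  req#11 t=28s (window 2): DENY
  req#12 t=28s (window 2): DENY
  req#13 t=28s (window 2): DENY
  req#14 t=28s (window 2): DENY

Allowed counts by window: 5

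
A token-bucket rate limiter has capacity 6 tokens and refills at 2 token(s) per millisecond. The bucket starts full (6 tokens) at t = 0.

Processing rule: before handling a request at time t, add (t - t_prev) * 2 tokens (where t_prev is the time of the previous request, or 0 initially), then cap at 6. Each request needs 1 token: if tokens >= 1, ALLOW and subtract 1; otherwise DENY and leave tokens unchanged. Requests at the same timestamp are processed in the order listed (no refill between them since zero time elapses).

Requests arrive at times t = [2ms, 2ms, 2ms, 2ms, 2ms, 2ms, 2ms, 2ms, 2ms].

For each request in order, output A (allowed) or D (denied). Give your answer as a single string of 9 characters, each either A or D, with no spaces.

Simulating step by step:
  req#1 t=2ms: ALLOW
  req#2 t=2ms: ALLOW
  req#3 t=2ms: ALLOW
  req#4 t=2ms: ALLOW
  req#5 t=2ms: ALLOW
  req#6 t=2ms: ALLOW
  req#7 t=2ms: DENY
  req#8 t=2ms: DENY
  req#9 t=2ms: DENY

Answer: AAAAAADDD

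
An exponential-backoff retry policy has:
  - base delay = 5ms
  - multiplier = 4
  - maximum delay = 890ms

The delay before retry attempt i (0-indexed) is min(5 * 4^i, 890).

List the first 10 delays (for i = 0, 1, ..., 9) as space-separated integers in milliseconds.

Computing each delay:
  i=0: min(5*4^0, 890) = 5
  i=1: min(5*4^1, 890) = 20
  i=2: min(5*4^2, 890) = 80
  i=3: min(5*4^3, 890) = 320
  i=4: min(5*4^4, 890) = 890
  i=5: min(5*4^5, 890) = 890
  i=6: min(5*4^6, 890) = 890
  i=7: min(5*4^7, 890) = 890
  i=8: min(5*4^8, 890) = 890
  i=9: min(5*4^9, 890) = 890

Answer: 5 20 80 320 890 890 890 890 890 890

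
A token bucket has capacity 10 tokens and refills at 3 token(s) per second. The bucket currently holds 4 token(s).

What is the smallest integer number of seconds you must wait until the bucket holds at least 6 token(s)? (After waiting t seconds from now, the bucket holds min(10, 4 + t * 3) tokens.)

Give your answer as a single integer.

Need 4 + t * 3 >= 6, so t >= 2/3.
Smallest integer t = ceil(2/3) = 1.

Answer: 1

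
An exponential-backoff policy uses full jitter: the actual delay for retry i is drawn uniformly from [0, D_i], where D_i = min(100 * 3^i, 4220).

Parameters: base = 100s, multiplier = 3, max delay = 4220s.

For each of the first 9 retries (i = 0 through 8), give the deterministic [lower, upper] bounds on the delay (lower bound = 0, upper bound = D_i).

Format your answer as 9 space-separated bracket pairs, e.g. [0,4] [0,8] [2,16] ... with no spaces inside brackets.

Answer: [0,100] [0,300] [0,900] [0,2700] [0,4220] [0,4220] [0,4220] [0,4220] [0,4220]

Derivation:
Computing bounds per retry:
  i=0: D_i=min(100*3^0,4220)=100, bounds=[0,100]
  i=1: D_i=min(100*3^1,4220)=300, bounds=[0,300]
  i=2: D_i=min(100*3^2,4220)=900, bounds=[0,900]
  i=3: D_i=min(100*3^3,4220)=2700, bounds=[0,2700]
  i=4: D_i=min(100*3^4,4220)=4220, bounds=[0,4220]
  i=5: D_i=min(100*3^5,4220)=4220, bounds=[0,4220]
  i=6: D_i=min(100*3^6,4220)=4220, bounds=[0,4220]
  i=7: D_i=min(100*3^7,4220)=4220, bounds=[0,4220]
  i=8: D_i=min(100*3^8,4220)=4220, bounds=[0,4220]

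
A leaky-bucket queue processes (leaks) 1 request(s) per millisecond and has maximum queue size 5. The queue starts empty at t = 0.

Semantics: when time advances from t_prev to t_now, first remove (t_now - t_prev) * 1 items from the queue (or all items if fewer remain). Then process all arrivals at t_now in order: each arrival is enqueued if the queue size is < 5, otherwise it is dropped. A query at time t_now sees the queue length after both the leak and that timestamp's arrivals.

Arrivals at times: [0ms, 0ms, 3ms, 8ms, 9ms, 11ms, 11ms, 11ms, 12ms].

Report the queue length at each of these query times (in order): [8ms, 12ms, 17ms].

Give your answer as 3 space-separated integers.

Answer: 1 3 0

Derivation:
Queue lengths at query times:
  query t=8ms: backlog = 1
  query t=12ms: backlog = 3
  query t=17ms: backlog = 0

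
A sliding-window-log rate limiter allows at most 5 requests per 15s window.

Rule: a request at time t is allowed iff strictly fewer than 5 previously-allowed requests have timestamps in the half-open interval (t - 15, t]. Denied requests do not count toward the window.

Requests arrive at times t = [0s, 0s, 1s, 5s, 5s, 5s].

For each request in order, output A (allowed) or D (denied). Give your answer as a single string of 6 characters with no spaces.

Answer: AAAAAD

Derivation:
Tracking allowed requests in the window:
  req#1 t=0s: ALLOW
  req#2 t=0s: ALLOW
  req#3 t=1s: ALLOW
  req#4 t=5s: ALLOW
  req#5 t=5s: ALLOW
  req#6 t=5s: DENY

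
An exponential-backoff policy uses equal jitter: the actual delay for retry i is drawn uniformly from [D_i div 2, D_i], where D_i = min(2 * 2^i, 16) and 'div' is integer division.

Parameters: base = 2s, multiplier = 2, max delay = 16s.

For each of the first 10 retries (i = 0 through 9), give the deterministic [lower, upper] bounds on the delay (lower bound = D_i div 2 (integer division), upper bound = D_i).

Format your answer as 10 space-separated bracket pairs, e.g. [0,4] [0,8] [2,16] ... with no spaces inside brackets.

Answer: [1,2] [2,4] [4,8] [8,16] [8,16] [8,16] [8,16] [8,16] [8,16] [8,16]

Derivation:
Computing bounds per retry:
  i=0: D_i=min(2*2^0,16)=2, bounds=[1,2]
  i=1: D_i=min(2*2^1,16)=4, bounds=[2,4]
  i=2: D_i=min(2*2^2,16)=8, bounds=[4,8]
  i=3: D_i=min(2*2^3,16)=16, bounds=[8,16]
  i=4: D_i=min(2*2^4,16)=16, bounds=[8,16]
  i=5: D_i=min(2*2^5,16)=16, bounds=[8,16]
  i=6: D_i=min(2*2^6,16)=16, bounds=[8,16]
  i=7: D_i=min(2*2^7,16)=16, bounds=[8,16]
  i=8: D_i=min(2*2^8,16)=16, bounds=[8,16]
  i=9: D_i=min(2*2^9,16)=16, bounds=[8,16]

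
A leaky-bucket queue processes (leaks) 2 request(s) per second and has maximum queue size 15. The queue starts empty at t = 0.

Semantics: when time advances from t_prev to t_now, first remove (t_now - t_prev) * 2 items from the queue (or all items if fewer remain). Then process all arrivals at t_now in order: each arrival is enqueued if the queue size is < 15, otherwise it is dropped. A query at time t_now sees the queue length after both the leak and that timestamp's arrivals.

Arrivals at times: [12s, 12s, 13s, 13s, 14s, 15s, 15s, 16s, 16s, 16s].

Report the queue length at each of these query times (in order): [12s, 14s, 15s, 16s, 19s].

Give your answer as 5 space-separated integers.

Answer: 2 1 2 3 0

Derivation:
Queue lengths at query times:
  query t=12s: backlog = 2
  query t=14s: backlog = 1
  query t=15s: backlog = 2
  query t=16s: backlog = 3
  query t=19s: backlog = 0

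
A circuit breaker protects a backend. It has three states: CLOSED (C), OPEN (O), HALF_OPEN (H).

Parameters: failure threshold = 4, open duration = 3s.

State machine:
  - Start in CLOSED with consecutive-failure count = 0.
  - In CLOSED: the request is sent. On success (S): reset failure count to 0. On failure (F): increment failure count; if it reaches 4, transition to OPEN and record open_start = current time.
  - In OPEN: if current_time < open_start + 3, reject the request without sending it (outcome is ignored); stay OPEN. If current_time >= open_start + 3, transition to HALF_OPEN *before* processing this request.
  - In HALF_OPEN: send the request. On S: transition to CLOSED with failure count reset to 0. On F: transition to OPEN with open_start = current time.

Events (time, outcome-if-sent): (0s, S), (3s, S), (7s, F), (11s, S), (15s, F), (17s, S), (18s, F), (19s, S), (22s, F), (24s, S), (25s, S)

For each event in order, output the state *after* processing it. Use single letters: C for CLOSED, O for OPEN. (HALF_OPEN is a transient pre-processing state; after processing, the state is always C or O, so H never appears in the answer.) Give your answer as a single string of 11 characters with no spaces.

State after each event:
  event#1 t=0s outcome=S: state=CLOSED
  event#2 t=3s outcome=S: state=CLOSED
  event#3 t=7s outcome=F: state=CLOSED
  event#4 t=11s outcome=S: state=CLOSED
  event#5 t=15s outcome=F: state=CLOSED
  event#6 t=17s outcome=S: state=CLOSED
  event#7 t=18s outcome=F: state=CLOSED
  event#8 t=19s outcome=S: state=CLOSED
  event#9 t=22s outcome=F: state=CLOSED
  event#10 t=24s outcome=S: state=CLOSED
  event#11 t=25s outcome=S: state=CLOSED

Answer: CCCCCCCCCCC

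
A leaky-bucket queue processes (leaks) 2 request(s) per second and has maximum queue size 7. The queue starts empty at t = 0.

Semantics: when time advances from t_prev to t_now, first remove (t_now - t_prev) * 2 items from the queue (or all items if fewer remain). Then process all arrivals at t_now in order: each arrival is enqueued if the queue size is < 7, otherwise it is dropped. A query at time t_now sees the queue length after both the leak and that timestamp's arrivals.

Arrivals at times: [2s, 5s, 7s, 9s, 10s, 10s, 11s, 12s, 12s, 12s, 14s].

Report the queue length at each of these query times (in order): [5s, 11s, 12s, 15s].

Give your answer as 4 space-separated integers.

Queue lengths at query times:
  query t=5s: backlog = 1
  query t=11s: backlog = 1
  query t=12s: backlog = 3
  query t=15s: backlog = 0

Answer: 1 1 3 0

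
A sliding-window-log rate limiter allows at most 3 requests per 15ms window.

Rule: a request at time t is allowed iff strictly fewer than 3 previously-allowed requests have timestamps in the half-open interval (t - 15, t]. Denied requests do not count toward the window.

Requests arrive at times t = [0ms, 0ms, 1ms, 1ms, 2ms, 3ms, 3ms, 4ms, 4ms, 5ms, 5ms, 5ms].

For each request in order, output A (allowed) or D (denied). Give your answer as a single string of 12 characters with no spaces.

Tracking allowed requests in the window:
  req#1 t=0ms: ALLOW
  req#2 t=0ms: ALLOW
  req#3 t=1ms: ALLOW
  req#4 t=1ms: DENY
  req#5 t=2ms: DENY
  req#6 t=3ms: DENY
  req#7 t=3ms: DENY
  req#8 t=4ms: DENY
  req#9 t=4ms: DENY
  req#10 t=5ms: DENY
  req#11 t=5ms: DENY
  req#12 t=5ms: DENY

Answer: AAADDDDDDDDD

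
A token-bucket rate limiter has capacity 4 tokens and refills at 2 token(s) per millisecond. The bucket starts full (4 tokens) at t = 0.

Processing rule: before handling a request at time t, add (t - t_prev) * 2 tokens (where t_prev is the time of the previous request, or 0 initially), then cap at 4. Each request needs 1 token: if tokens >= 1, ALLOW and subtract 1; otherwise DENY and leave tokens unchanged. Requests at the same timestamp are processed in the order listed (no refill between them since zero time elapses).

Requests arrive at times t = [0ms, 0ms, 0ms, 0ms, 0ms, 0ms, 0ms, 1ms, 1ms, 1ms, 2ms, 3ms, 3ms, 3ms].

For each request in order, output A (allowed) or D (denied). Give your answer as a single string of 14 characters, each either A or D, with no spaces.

Simulating step by step:
  req#1 t=0ms: ALLOW
  req#2 t=0ms: ALLOW
  req#3 t=0ms: ALLOW
  req#4 t=0ms: ALLOW
  req#5 t=0ms: DENY
  req#6 t=0ms: DENY
  req#7 t=0ms: DENY
  req#8 t=1ms: ALLOW
  req#9 t=1ms: ALLOW
  req#10 t=1ms: DENY
  req#11 t=2ms: ALLOW
  req#12 t=3ms: ALLOW
  req#13 t=3ms: ALLOW
  req#14 t=3ms: ALLOW

Answer: AAAADDDAADAAAA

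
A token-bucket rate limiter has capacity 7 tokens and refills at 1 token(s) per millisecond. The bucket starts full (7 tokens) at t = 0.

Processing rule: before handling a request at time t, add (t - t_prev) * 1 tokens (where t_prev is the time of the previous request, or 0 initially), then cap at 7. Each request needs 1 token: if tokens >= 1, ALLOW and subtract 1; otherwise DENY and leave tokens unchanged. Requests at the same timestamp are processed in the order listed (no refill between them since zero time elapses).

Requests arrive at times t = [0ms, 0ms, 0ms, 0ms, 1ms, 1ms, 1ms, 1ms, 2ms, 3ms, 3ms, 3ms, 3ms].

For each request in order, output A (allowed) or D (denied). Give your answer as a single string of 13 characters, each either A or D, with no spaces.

Simulating step by step:
  req#1 t=0ms: ALLOW
  req#2 t=0ms: ALLOW
  req#3 t=0ms: ALLOW
  req#4 t=0ms: ALLOW
  req#5 t=1ms: ALLOW
  req#6 t=1ms: ALLOW
  req#7 t=1ms: ALLOW
  req#8 t=1ms: ALLOW
  req#9 t=2ms: ALLOW
  req#10 t=3ms: ALLOW
  req#11 t=3ms: DENY
  req#12 t=3ms: DENY
  req#13 t=3ms: DENY

Answer: AAAAAAAAAADDD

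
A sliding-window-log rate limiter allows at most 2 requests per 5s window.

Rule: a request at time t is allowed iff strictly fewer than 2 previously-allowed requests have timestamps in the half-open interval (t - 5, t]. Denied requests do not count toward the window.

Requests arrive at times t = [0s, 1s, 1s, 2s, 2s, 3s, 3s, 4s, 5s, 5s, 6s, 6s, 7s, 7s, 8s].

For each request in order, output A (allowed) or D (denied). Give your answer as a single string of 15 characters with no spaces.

Answer: AADDDDDDADADDDD

Derivation:
Tracking allowed requests in the window:
  req#1 t=0s: ALLOW
  req#2 t=1s: ALLOW
  req#3 t=1s: DENY
  req#4 t=2s: DENY
  req#5 t=2s: DENY
  req#6 t=3s: DENY
  req#7 t=3s: DENY
  req#8 t=4s: DENY
  req#9 t=5s: ALLOW
  req#10 t=5s: DENY
  req#11 t=6s: ALLOW
  req#12 t=6s: DENY
  req#13 t=7s: DENY
  req#14 t=7s: DENY
  req#15 t=8s: DENY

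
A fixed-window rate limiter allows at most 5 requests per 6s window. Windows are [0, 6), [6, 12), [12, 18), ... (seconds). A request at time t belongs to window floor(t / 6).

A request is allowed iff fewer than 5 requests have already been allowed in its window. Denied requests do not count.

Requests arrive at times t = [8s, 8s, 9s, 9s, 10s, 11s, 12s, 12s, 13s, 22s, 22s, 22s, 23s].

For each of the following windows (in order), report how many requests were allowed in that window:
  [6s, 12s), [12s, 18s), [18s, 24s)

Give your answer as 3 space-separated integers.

Answer: 5 3 4

Derivation:
Processing requests:
  req#1 t=8s (window 1): ALLOW
  req#2 t=8s (window 1): ALLOW
  req#3 t=9s (window 1): ALLOW
  req#4 t=9s (window 1): ALLOW
  req#5 t=10s (window 1): ALLOW
  req#6 t=11s (window 1): DENY
  req#7 t=12s (window 2): ALLOW
  req#8 t=12s (window 2): ALLOW
  req#9 t=13s (window 2): ALLOW
  req#10 t=22s (window 3): ALLOW
  req#11 t=22s (window 3): ALLOW
  req#12 t=22s (window 3): ALLOW
  req#13 t=23s (window 3): ALLOW

Allowed counts by window: 5 3 4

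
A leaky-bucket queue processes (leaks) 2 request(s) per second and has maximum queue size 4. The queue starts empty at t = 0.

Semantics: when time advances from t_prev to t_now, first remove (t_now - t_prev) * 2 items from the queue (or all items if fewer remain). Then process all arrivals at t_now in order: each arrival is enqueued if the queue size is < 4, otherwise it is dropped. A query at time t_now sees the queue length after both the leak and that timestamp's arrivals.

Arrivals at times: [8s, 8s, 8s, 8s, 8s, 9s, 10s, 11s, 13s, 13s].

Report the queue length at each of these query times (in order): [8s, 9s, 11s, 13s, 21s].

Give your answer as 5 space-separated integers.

Answer: 4 3 1 2 0

Derivation:
Queue lengths at query times:
  query t=8s: backlog = 4
  query t=9s: backlog = 3
  query t=11s: backlog = 1
  query t=13s: backlog = 2
  query t=21s: backlog = 0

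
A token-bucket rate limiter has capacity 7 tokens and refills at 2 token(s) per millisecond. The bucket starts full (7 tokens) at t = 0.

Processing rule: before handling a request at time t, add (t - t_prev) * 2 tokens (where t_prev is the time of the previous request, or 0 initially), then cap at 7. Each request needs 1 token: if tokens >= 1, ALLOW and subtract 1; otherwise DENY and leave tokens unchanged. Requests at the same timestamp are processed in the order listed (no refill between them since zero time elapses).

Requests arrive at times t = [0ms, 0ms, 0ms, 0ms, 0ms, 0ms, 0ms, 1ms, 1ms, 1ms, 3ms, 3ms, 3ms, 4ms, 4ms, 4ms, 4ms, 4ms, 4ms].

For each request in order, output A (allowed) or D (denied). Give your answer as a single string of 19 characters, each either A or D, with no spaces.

Simulating step by step:
  req#1 t=0ms: ALLOW
  req#2 t=0ms: ALLOW
  req#3 t=0ms: ALLOW
  req#4 t=0ms: ALLOW
  req#5 t=0ms: ALLOW
  req#6 t=0ms: ALLOW
  req#7 t=0ms: ALLOW
  req#8 t=1ms: ALLOW
  req#9 t=1ms: ALLOW
  req#10 t=1ms: DENY
  req#11 t=3ms: ALLOW
  req#12 t=3ms: ALLOW
  req#13 t=3ms: ALLOW
  req#14 t=4ms: ALLOW
  req#15 t=4ms: ALLOW
  req#16 t=4ms: ALLOW
  req#17 t=4ms: DENY
  req#18 t=4ms: DENY
  req#19 t=4ms: DENY

Answer: AAAAAAAAADAAAAAADDD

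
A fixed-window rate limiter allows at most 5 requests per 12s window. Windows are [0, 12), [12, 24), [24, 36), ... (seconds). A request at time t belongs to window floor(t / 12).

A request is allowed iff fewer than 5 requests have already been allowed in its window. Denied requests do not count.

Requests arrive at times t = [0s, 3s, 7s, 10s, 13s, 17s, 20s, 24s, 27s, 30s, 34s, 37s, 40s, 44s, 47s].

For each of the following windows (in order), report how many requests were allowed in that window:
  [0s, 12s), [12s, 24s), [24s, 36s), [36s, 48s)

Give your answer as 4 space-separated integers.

Answer: 4 3 4 4

Derivation:
Processing requests:
  req#1 t=0s (window 0): ALLOW
  req#2 t=3s (window 0): ALLOW
  req#3 t=7s (window 0): ALLOW
  req#4 t=10s (window 0): ALLOW
  req#5 t=13s (window 1): ALLOW
  req#6 t=17s (window 1): ALLOW
  req#7 t=20s (window 1): ALLOW
  req#8 t=24s (window 2): ALLOW
  req#9 t=27s (window 2): ALLOW
  req#10 t=30s (window 2): ALLOW
  req#11 t=34s (window 2): ALLOW
  req#12 t=37s (window 3): ALLOW
  req#13 t=40s (window 3): ALLOW
  req#14 t=44s (window 3): ALLOW
  req#15 t=47s (window 3): ALLOW

Allowed counts by window: 4 3 4 4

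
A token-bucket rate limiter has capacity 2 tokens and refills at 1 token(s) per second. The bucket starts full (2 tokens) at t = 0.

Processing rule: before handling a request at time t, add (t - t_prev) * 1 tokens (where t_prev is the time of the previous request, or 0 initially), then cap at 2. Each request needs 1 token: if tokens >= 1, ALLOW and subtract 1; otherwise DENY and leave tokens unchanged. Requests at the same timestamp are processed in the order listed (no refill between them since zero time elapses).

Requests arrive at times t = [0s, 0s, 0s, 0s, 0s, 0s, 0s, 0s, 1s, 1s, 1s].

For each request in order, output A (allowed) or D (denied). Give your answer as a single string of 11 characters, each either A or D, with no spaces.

Simulating step by step:
  req#1 t=0s: ALLOW
  req#2 t=0s: ALLOW
  req#3 t=0s: DENY
  req#4 t=0s: DENY
  req#5 t=0s: DENY
  req#6 t=0s: DENY
  req#7 t=0s: DENY
  req#8 t=0s: DENY
  req#9 t=1s: ALLOW
  req#10 t=1s: DENY
  req#11 t=1s: DENY

Answer: AADDDDDDADD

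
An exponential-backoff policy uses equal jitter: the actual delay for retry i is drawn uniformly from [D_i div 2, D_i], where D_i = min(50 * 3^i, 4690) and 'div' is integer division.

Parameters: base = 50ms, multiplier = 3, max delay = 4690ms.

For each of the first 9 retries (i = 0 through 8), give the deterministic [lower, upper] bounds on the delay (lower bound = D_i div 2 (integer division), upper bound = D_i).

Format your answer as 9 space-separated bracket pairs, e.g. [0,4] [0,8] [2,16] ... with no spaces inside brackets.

Answer: [25,50] [75,150] [225,450] [675,1350] [2025,4050] [2345,4690] [2345,4690] [2345,4690] [2345,4690]

Derivation:
Computing bounds per retry:
  i=0: D_i=min(50*3^0,4690)=50, bounds=[25,50]
  i=1: D_i=min(50*3^1,4690)=150, bounds=[75,150]
  i=2: D_i=min(50*3^2,4690)=450, bounds=[225,450]
  i=3: D_i=min(50*3^3,4690)=1350, bounds=[675,1350]
  i=4: D_i=min(50*3^4,4690)=4050, bounds=[2025,4050]
  i=5: D_i=min(50*3^5,4690)=4690, bounds=[2345,4690]
  i=6: D_i=min(50*3^6,4690)=4690, bounds=[2345,4690]
  i=7: D_i=min(50*3^7,4690)=4690, bounds=[2345,4690]
  i=8: D_i=min(50*3^8,4690)=4690, bounds=[2345,4690]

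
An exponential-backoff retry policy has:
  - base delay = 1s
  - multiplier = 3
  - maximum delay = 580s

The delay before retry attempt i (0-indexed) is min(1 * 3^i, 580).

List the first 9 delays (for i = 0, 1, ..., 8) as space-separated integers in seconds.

Answer: 1 3 9 27 81 243 580 580 580

Derivation:
Computing each delay:
  i=0: min(1*3^0, 580) = 1
  i=1: min(1*3^1, 580) = 3
  i=2: min(1*3^2, 580) = 9
  i=3: min(1*3^3, 580) = 27
  i=4: min(1*3^4, 580) = 81
  i=5: min(1*3^5, 580) = 243
  i=6: min(1*3^6, 580) = 580
  i=7: min(1*3^7, 580) = 580
  i=8: min(1*3^8, 580) = 580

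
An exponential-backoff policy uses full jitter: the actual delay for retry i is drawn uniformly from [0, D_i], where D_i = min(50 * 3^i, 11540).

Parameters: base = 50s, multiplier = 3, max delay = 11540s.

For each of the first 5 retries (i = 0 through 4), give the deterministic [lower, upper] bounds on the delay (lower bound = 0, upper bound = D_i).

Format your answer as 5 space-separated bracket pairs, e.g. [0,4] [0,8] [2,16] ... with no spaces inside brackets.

Answer: [0,50] [0,150] [0,450] [0,1350] [0,4050]

Derivation:
Computing bounds per retry:
  i=0: D_i=min(50*3^0,11540)=50, bounds=[0,50]
  i=1: D_i=min(50*3^1,11540)=150, bounds=[0,150]
  i=2: D_i=min(50*3^2,11540)=450, bounds=[0,450]
  i=3: D_i=min(50*3^3,11540)=1350, bounds=[0,1350]
  i=4: D_i=min(50*3^4,11540)=4050, bounds=[0,4050]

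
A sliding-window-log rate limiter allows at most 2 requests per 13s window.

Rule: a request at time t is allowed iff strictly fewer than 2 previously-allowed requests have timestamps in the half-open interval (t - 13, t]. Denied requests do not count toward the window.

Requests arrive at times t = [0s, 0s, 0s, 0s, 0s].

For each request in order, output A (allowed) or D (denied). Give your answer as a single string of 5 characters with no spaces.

Answer: AADDD

Derivation:
Tracking allowed requests in the window:
  req#1 t=0s: ALLOW
  req#2 t=0s: ALLOW
  req#3 t=0s: DENY
  req#4 t=0s: DENY
  req#5 t=0s: DENY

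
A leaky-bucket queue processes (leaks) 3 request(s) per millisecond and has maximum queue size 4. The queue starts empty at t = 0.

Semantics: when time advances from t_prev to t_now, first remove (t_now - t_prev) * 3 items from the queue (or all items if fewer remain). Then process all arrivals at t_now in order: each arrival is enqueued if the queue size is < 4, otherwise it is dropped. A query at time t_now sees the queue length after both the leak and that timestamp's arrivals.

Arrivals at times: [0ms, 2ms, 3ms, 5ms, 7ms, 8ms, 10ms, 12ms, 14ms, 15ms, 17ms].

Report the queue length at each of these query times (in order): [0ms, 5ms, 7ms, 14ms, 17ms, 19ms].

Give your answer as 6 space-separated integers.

Answer: 1 1 1 1 1 0

Derivation:
Queue lengths at query times:
  query t=0ms: backlog = 1
  query t=5ms: backlog = 1
  query t=7ms: backlog = 1
  query t=14ms: backlog = 1
  query t=17ms: backlog = 1
  query t=19ms: backlog = 0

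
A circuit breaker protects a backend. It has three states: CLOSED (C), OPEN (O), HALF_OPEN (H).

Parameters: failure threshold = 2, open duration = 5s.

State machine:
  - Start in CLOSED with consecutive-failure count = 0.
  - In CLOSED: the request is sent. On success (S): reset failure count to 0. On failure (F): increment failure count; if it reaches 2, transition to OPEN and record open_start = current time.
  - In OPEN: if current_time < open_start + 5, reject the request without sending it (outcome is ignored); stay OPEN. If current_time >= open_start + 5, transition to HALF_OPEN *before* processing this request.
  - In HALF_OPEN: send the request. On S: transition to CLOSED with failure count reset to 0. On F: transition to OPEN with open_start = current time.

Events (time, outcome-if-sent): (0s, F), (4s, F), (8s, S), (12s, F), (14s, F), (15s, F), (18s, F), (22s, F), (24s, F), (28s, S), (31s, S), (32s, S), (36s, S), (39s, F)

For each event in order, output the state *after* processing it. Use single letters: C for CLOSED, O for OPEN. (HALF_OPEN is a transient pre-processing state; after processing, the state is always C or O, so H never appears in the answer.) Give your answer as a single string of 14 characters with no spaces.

State after each event:
  event#1 t=0s outcome=F: state=CLOSED
  event#2 t=4s outcome=F: state=OPEN
  event#3 t=8s outcome=S: state=OPEN
  event#4 t=12s outcome=F: state=OPEN
  event#5 t=14s outcome=F: state=OPEN
  event#6 t=15s outcome=F: state=OPEN
  event#7 t=18s outcome=F: state=OPEN
  event#8 t=22s outcome=F: state=OPEN
  event#9 t=24s outcome=F: state=OPEN
  event#10 t=28s outcome=S: state=OPEN
  event#11 t=31s outcome=S: state=CLOSED
  event#12 t=32s outcome=S: state=CLOSED
  event#13 t=36s outcome=S: state=CLOSED
  event#14 t=39s outcome=F: state=CLOSED

Answer: COOOOOOOOOCCCC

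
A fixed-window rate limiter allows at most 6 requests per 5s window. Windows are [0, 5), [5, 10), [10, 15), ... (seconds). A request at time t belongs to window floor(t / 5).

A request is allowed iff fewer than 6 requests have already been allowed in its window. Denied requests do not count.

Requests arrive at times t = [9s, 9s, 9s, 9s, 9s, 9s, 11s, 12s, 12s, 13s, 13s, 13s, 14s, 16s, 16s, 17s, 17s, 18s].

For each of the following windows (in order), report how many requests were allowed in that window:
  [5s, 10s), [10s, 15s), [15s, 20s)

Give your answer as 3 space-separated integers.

Processing requests:
  req#1 t=9s (window 1): ALLOW
  req#2 t=9s (window 1): ALLOW
  req#3 t=9s (window 1): ALLOW
  req#4 t=9s (window 1): ALLOW
  req#5 t=9s (window 1): ALLOW
  req#6 t=9s (window 1): ALLOW
  req#7 t=11s (window 2): ALLOW
  req#8 t=12s (window 2): ALLOW
  req#9 t=12s (window 2): ALLOW
  req#10 t=13s (window 2): ALLOW
  req#11 t=13s (window 2): ALLOW
  req#12 t=13s (window 2): ALLOW
  req#13 t=14s (window 2): DENY
  req#14 t=16s (window 3): ALLOW
  req#15 t=16s (window 3): ALLOW
  req#16 t=17s (window 3): ALLOW
  req#17 t=17s (window 3): ALLOW
  req#18 t=18s (window 3): ALLOW

Allowed counts by window: 6 6 5

Answer: 6 6 5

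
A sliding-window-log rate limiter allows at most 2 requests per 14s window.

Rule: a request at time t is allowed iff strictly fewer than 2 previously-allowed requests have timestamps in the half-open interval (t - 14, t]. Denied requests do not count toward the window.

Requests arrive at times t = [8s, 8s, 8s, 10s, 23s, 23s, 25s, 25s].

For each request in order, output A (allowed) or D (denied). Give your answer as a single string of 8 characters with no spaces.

Tracking allowed requests in the window:
  req#1 t=8s: ALLOW
  req#2 t=8s: ALLOW
  req#3 t=8s: DENY
  req#4 t=10s: DENY
  req#5 t=23s: ALLOW
  req#6 t=23s: ALLOW
  req#7 t=25s: DENY
  req#8 t=25s: DENY

Answer: AADDAADD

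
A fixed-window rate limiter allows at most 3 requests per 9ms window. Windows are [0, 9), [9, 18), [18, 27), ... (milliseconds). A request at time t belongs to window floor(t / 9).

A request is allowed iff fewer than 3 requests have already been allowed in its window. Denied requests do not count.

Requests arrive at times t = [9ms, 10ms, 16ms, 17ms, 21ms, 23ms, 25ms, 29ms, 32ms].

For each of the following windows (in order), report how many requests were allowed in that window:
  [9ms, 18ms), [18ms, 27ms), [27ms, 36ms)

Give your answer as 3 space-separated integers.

Answer: 3 3 2

Derivation:
Processing requests:
  req#1 t=9ms (window 1): ALLOW
  req#2 t=10ms (window 1): ALLOW
  req#3 t=16ms (window 1): ALLOW
  req#4 t=17ms (window 1): DENY
  req#5 t=21ms (window 2): ALLOW
  req#6 t=23ms (window 2): ALLOW
  req#7 t=25ms (window 2): ALLOW
  req#8 t=29ms (window 3): ALLOW
  req#9 t=32ms (window 3): ALLOW

Allowed counts by window: 3 3 2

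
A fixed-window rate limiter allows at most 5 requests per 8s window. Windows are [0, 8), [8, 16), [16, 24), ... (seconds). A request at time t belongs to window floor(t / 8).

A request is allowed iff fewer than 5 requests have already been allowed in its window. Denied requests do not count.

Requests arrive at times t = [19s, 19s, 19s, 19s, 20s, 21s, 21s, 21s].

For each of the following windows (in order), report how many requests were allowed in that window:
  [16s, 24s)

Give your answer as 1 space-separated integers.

Processing requests:
  req#1 t=19s (window 2): ALLOW
  req#2 t=19s (window 2): ALLOW
  req#3 t=19s (window 2): ALLOW
  req#4 t=19s (window 2): ALLOW
  req#5 t=20s (window 2): ALLOW
  req#6 t=21s (window 2): DENY
  req#7 t=21s (window 2): DENY
  req#8 t=21s (window 2): DENY

Allowed counts by window: 5

Answer: 5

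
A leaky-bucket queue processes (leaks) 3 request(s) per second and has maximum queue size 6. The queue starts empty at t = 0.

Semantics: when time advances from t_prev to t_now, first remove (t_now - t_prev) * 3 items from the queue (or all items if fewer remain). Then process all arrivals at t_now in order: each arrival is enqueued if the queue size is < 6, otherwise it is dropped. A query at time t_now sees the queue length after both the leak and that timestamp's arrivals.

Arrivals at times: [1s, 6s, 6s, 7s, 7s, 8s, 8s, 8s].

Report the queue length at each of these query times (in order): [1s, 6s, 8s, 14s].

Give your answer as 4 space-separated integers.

Answer: 1 2 3 0

Derivation:
Queue lengths at query times:
  query t=1s: backlog = 1
  query t=6s: backlog = 2
  query t=8s: backlog = 3
  query t=14s: backlog = 0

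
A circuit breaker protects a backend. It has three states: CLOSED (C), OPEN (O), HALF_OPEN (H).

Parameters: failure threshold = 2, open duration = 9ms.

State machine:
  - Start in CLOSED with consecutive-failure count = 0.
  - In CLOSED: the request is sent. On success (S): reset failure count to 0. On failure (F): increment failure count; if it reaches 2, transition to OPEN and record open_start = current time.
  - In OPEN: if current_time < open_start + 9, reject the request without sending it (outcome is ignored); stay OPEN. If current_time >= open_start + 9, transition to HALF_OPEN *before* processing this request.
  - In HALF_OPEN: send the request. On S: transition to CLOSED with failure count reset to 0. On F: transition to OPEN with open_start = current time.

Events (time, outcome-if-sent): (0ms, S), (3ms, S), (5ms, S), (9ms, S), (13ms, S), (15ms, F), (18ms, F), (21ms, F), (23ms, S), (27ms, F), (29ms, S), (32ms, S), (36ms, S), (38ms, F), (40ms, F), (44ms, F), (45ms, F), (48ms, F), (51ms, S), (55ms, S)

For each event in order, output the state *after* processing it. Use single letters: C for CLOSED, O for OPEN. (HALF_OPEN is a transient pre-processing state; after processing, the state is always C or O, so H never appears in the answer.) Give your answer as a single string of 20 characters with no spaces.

State after each event:
  event#1 t=0ms outcome=S: state=CLOSED
  event#2 t=3ms outcome=S: state=CLOSED
  event#3 t=5ms outcome=S: state=CLOSED
  event#4 t=9ms outcome=S: state=CLOSED
  event#5 t=13ms outcome=S: state=CLOSED
  event#6 t=15ms outcome=F: state=CLOSED
  event#7 t=18ms outcome=F: state=OPEN
  event#8 t=21ms outcome=F: state=OPEN
  event#9 t=23ms outcome=S: state=OPEN
  event#10 t=27ms outcome=F: state=OPEN
  event#11 t=29ms outcome=S: state=OPEN
  event#12 t=32ms outcome=S: state=OPEN
  event#13 t=36ms outcome=S: state=CLOSED
  event#14 t=38ms outcome=F: state=CLOSED
  event#15 t=40ms outcome=F: state=OPEN
  event#16 t=44ms outcome=F: state=OPEN
  event#17 t=45ms outcome=F: state=OPEN
  event#18 t=48ms outcome=F: state=OPEN
  event#19 t=51ms outcome=S: state=CLOSED
  event#20 t=55ms outcome=S: state=CLOSED

Answer: CCCCCCOOOOOOCCOOOOCC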